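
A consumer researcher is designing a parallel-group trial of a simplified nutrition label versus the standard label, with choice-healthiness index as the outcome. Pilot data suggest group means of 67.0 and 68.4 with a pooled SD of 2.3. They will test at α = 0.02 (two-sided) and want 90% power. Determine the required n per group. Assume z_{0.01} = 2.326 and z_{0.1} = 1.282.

n = 71 per group

Cohen's d = |M₁ − M₂| / SD_pooled = |67.0 − 68.4| / 2.3 = 1.4 / 2.3 = 0.609.
For two independent groups with equal n: n = 2·((z_{α/2} + z_β) / d)².
z_{α/2} + z_β = 2.326 + 1.282 = 3.608.
n = 2 × (3.608 / 0.609)² = 2 × 5.924² = 2 × 35.10 = 70.2.
Round up to the next whole participant.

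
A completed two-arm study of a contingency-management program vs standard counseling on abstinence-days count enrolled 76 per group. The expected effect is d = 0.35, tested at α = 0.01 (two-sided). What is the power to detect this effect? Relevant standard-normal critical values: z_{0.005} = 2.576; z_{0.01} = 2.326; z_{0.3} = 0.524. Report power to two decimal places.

For two equal groups, power = Φ(d·√(n/2) − z_{α/2}).
d·√(n/2) = 0.35 × √(76/2) = 0.35 × 6.164 = 2.158.
z_β = 2.158 − 2.576 = -0.418.
Power = Φ(-0.418) = 0.338.

power ≈ 0.34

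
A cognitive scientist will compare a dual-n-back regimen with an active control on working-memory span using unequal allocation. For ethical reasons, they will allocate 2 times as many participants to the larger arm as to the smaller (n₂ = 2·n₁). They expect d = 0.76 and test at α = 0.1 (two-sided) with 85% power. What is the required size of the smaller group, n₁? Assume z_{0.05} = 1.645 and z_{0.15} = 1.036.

n₁ = 19

With allocation ratio k = n₂/n₁ = 2, Var(x̄₁−x̄₂) = σ²(1/n₁ + 1/(k·n₁)) = σ²·(k+1)/(k·n₁).
So n₁ = (1 + 1/k)·((z_{α/2} + z_β)/d)² = 1.500 × (2.681/0.76)².
n₁ = 1.500 × 12.44 = 18.7.
Round up: n₁ = 19, giving n₂ = 2 × 19 = 38.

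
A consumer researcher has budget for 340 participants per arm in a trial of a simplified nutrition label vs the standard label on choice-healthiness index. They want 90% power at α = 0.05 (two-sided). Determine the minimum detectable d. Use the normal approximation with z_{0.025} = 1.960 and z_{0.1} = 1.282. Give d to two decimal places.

For two independent groups of n = 340 each: d_min = (z_{α/2} + z_β)·√(2/n).
z-sum = 1.960 + 1.282 = 3.242.
d_min = 3.242 × √(2/340) = 3.242 × 0.0767 = 0.249.

d_min ≈ 0.25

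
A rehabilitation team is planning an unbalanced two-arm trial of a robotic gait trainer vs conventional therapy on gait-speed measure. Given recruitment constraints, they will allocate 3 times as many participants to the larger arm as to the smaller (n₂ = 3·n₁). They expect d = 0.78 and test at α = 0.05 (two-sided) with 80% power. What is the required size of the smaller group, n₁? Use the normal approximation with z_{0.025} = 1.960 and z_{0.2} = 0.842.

n₁ = 18

With allocation ratio k = n₂/n₁ = 3, Var(x̄₁−x̄₂) = σ²(1/n₁ + 1/(k·n₁)) = σ²·(k+1)/(k·n₁).
So n₁ = (1 + 1/k)·((z_{α/2} + z_β)/d)² = 1.333 × (2.802/0.78)².
n₁ = 1.333 × 12.90 = 17.2.
Round up: n₁ = 18, giving n₂ = 3 × 18 = 54.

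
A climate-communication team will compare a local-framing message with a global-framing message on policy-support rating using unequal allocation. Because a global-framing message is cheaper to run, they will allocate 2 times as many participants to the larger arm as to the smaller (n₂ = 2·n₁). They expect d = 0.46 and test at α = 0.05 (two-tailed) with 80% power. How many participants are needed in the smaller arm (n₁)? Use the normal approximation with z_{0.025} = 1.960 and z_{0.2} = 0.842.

With allocation ratio k = n₂/n₁ = 2, Var(x̄₁−x̄₂) = σ²(1/n₁ + 1/(k·n₁)) = σ²·(k+1)/(k·n₁).
So n₁ = (1 + 1/k)·((z_{α/2} + z_β)/d)² = 1.500 × (2.802/0.46)².
n₁ = 1.500 × 37.10 = 55.7.
Round up: n₁ = 56, giving n₂ = 2 × 56 = 112.

n₁ = 56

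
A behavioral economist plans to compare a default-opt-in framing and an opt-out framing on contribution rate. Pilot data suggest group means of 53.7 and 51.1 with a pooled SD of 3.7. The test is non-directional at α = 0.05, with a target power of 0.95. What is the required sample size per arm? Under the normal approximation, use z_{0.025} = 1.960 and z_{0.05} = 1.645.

n = 53 per group

Cohen's d = |M₁ − M₂| / SD_pooled = |53.7 − 51.1| / 3.7 = 2.6 / 3.7 = 0.703.
For two independent groups with equal n: n = 2·((z_{α/2} + z_β) / d)².
z_{α/2} + z_β = 1.960 + 1.645 = 3.605.
n = 2 × (3.605 / 0.703)² = 2 × 5.128² = 2 × 26.30 = 52.6.
Round up to the next whole participant.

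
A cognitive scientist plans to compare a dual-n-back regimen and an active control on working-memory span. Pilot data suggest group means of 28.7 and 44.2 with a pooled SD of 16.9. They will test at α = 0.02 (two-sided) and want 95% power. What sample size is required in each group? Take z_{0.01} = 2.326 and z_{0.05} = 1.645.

Cohen's d = |M₁ − M₂| / SD_pooled = |28.7 − 44.2| / 16.9 = 15.5 / 16.9 = 0.917.
For two independent groups with equal n: n = 2·((z_{α/2} + z_β) / d)².
z_{α/2} + z_β = 2.326 + 1.645 = 3.971.
n = 2 × (3.971 / 0.917)² = 2 × 4.330² = 2 × 18.75 = 37.5.
Round up to the next whole participant.

n = 38 per group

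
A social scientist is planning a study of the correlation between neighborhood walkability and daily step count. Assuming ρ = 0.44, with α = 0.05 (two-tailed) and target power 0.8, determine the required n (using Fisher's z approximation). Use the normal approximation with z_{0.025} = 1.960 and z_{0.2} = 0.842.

n = 39

Fisher's z: C = ½·ln((1+r)/(1−r)) = ½·ln(2.5714) = 0.4722.
n = ((z_{α/2} + z_β)/C)² + 3.
(1.960 + 0.842) / 0.4722 = 2.802 / 0.4722 = 5.934.
n = 5.934² + 3 = 35.21 + 3 = 38.2.
Round up.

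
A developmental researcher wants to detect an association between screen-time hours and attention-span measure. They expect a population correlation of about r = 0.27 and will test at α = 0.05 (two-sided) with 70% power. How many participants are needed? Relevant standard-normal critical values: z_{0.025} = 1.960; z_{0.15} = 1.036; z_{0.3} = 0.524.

n = 84

Fisher's z: C = ½·ln((1+r)/(1−r)) = ½·ln(1.7397) = 0.2769.
n = ((z_{α/2} + z_β)/C)² + 3.
(1.960 + 0.524) / 0.2769 = 2.484 / 0.2769 = 8.971.
n = 8.971² + 3 = 80.47 + 3 = 83.5.
Round up.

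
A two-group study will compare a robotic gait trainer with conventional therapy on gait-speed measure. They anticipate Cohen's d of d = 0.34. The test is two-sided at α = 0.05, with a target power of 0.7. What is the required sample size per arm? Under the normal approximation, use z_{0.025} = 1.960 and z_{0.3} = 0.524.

n = 107 per group

For two independent groups with equal n: n = 2·((z_{α/2} + z_β) / d)².
z_{α/2} + z_β = 1.960 + 0.524 = 2.484.
n = 2 × (2.484 / 0.34)² = 2 × 7.306² = 2 × 53.38 = 106.8.
Round up to the next whole participant.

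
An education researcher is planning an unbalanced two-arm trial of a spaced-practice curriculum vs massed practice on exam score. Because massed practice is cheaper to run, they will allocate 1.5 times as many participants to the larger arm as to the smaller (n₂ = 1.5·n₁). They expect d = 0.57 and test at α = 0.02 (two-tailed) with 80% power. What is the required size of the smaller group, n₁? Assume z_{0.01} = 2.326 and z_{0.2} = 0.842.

n₁ = 52

With allocation ratio k = n₂/n₁ = 1.5, Var(x̄₁−x̄₂) = σ²(1/n₁ + 1/(k·n₁)) = σ²·(k+1)/(k·n₁).
So n₁ = (1 + 1/k)·((z_{α/2} + z_β)/d)² = 1.667 × (3.168/0.57)².
n₁ = 1.667 × 30.89 = 51.5.
Round up: n₁ = 52, giving n₂ = 1.5 × 52 = 78.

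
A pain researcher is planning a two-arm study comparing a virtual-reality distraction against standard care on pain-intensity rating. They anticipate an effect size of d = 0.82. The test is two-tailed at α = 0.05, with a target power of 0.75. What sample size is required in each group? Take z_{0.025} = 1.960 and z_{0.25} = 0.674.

n = 21 per group

For two independent groups with equal n: n = 2·((z_{α/2} + z_β) / d)².
z_{α/2} + z_β = 1.960 + 0.674 = 2.634.
n = 2 × (2.634 / 0.82)² = 2 × 3.212² = 2 × 10.32 = 20.6.
Round up to the next whole participant.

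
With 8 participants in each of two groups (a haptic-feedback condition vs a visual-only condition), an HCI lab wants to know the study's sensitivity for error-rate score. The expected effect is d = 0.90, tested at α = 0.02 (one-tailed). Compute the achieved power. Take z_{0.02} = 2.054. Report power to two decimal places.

For two equal groups, power = Φ(d·√(n/2) − z_{α}).
d·√(n/2) = 0.90 × √(8/2) = 0.90 × 2.000 = 1.800.
z_β = 1.800 − 2.054 = -0.254.
Power = Φ(-0.254) = 0.400.

power ≈ 0.40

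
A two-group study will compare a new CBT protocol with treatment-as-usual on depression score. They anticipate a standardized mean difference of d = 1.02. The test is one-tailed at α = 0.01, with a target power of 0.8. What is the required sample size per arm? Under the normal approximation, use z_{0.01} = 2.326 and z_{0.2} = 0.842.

n = 20 per group

For two independent groups with equal n: n = 2·((z_{α} + z_β) / d)².
z_{α} + z_β = 2.326 + 0.842 = 3.168.
n = 2 × (3.168 / 1.02)² = 2 × 3.106² = 2 × 9.65 = 19.3.
Round up to the next whole participant.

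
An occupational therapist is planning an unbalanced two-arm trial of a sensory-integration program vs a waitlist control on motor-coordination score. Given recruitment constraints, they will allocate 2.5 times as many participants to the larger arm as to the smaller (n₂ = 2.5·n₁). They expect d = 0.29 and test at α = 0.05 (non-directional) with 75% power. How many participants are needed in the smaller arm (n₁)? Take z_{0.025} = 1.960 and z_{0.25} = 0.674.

With allocation ratio k = n₂/n₁ = 2.5, Var(x̄₁−x̄₂) = σ²(1/n₁ + 1/(k·n₁)) = σ²·(k+1)/(k·n₁).
So n₁ = (1 + 1/k)·((z_{α/2} + z_β)/d)² = 1.400 × (2.634/0.29)².
n₁ = 1.400 × 82.50 = 115.5.
Round up: n₁ = 116, giving n₂ = 2.5 × 116 = 290.

n₁ = 116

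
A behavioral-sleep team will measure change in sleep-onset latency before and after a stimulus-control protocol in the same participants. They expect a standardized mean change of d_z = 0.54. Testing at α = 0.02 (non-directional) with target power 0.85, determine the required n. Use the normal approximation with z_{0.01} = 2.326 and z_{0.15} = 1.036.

For a paired (one-sample on differences) test: n = ((z_{α/2} + z_β) / d)².
z_{α/2} + z_β = 2.326 + 1.036 = 3.362.
n = (3.362 / 0.54)² = 6.226² = 38.76.
Round up.

n = 39 pairs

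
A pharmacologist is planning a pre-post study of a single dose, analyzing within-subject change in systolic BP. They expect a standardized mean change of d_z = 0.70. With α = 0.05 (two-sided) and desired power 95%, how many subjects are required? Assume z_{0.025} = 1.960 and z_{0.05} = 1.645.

For a paired (one-sample on differences) test: n = ((z_{α/2} + z_β) / d)².
z_{α/2} + z_β = 1.960 + 1.645 = 3.605.
n = (3.605 / 0.70)² = 5.150² = 26.52.
Round up.

n = 27 pairs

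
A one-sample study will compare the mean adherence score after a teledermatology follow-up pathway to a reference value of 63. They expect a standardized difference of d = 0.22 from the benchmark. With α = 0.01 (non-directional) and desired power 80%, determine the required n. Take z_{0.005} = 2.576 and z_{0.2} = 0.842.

For a one-sample test: n = ((z_{α/2} + z_β) / d)².
z_{α/2} + z_β = 2.576 + 0.842 = 3.418.
n = (3.418 / 0.22)² = 15.536² = 241.38.
Round up.

n = 242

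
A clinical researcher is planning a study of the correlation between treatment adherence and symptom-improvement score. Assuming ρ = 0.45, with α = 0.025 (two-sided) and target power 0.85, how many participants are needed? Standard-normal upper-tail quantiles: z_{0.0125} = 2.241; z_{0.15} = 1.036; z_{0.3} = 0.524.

Fisher's z: C = ½·ln((1+r)/(1−r)) = ½·ln(2.6364) = 0.4847.
n = ((z_{α/2} + z_β)/C)² + 3.
(2.241 + 1.036) / 0.4847 = 3.277 / 0.4847 = 6.761.
n = 6.761² + 3 = 45.71 + 3 = 48.7.
Round up.

n = 49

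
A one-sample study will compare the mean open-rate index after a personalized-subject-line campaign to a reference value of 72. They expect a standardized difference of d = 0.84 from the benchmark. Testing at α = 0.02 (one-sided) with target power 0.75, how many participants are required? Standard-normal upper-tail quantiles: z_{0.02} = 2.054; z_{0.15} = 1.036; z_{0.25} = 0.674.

n = 11

For a one-sample test: n = ((z_{α} + z_β) / d)².
z_{α} + z_β = 2.054 + 0.674 = 2.728.
n = (2.728 / 0.84)² = 3.248² = 10.55.
Round up.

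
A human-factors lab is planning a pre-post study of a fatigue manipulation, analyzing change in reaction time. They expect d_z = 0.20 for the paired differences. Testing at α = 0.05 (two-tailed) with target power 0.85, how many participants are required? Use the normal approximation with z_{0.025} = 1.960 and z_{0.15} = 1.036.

n = 225 pairs

For a paired (one-sample on differences) test: n = ((z_{α/2} + z_β) / d)².
z_{α/2} + z_β = 1.960 + 1.036 = 2.996.
n = (2.996 / 0.20)² = 14.980² = 224.40.
Round up.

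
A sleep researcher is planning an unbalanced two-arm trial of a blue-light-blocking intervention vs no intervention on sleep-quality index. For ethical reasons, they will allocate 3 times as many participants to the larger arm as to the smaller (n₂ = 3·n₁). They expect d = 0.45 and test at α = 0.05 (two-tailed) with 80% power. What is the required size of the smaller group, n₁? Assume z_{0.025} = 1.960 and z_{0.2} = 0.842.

With allocation ratio k = n₂/n₁ = 3, Var(x̄₁−x̄₂) = σ²(1/n₁ + 1/(k·n₁)) = σ²·(k+1)/(k·n₁).
So n₁ = (1 + 1/k)·((z_{α/2} + z_β)/d)² = 1.333 × (2.802/0.45)².
n₁ = 1.333 × 38.77 = 51.7.
Round up: n₁ = 52, giving n₂ = 3 × 52 = 156.

n₁ = 52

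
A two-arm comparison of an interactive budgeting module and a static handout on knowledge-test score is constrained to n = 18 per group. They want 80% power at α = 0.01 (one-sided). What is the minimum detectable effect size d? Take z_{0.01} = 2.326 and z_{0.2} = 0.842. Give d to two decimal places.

d_min ≈ 1.06

For two independent groups of n = 18 each: d_min = (z_{α} + z_β)·√(2/n).
z-sum = 2.326 + 0.842 = 3.168.
d_min = 3.168 × √(2/18) = 3.168 × 0.3333 = 1.056.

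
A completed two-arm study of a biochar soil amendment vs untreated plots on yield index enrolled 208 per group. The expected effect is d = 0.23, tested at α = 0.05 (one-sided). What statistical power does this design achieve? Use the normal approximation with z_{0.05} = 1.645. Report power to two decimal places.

power ≈ 0.76

For two equal groups, power = Φ(d·√(n/2) − z_{α}).
d·√(n/2) = 0.23 × √(208/2) = 0.23 × 10.198 = 2.346.
z_β = 2.346 − 1.645 = 0.701.
Power = Φ(0.701) = 0.758.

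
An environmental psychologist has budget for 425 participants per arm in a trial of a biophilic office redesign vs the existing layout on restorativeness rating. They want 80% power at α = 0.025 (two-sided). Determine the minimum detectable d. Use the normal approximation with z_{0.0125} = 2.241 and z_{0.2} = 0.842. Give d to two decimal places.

d_min ≈ 0.21

For two independent groups of n = 425 each: d_min = (z_{α/2} + z_β)·√(2/n).
z-sum = 2.241 + 0.842 = 3.083.
d_min = 3.083 × √(2/425) = 3.083 × 0.0686 = 0.211.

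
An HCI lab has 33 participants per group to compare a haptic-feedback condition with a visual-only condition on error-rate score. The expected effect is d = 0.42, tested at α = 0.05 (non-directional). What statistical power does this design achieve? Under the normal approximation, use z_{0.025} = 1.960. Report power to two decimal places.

power ≈ 0.40

For two equal groups, power = Φ(d·√(n/2) − z_{α/2}).
d·√(n/2) = 0.42 × √(33/2) = 0.42 × 4.062 = 1.706.
z_β = 1.706 − 1.960 = -0.254.
Power = Φ(-0.254) = 0.400.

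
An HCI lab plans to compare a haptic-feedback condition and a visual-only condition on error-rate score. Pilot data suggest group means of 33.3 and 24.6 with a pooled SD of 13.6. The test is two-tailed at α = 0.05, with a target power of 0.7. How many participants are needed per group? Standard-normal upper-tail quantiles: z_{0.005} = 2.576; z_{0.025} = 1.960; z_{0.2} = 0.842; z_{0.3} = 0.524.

Cohen's d = |M₁ − M₂| / SD_pooled = |33.3 − 24.6| / 13.6 = 8.7 / 13.6 = 0.640.
For two independent groups with equal n: n = 2·((z_{α/2} + z_β) / d)².
z_{α/2} + z_β = 1.960 + 0.524 = 2.484.
n = 2 × (2.484 / 0.640)² = 2 × 3.881² = 2 × 15.06 = 30.1.
Round up to the next whole participant.

n = 31 per group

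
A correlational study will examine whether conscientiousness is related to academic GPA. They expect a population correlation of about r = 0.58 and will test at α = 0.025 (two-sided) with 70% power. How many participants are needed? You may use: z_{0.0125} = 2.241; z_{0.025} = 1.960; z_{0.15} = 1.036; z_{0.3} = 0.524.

n = 21

Fisher's z: C = ½·ln((1+r)/(1−r)) = ½·ln(3.7619) = 0.6625.
n = ((z_{α/2} + z_β)/C)² + 3.
(2.241 + 0.524) / 0.6625 = 2.765 / 0.6625 = 4.174.
n = 4.174² + 3 = 17.42 + 3 = 20.4.
Round up.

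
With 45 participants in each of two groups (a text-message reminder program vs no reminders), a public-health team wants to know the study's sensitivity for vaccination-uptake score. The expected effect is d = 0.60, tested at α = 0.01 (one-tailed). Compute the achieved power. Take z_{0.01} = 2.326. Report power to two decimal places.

For two equal groups, power = Φ(d·√(n/2) − z_{α}).
d·√(n/2) = 0.60 × √(45/2) = 0.60 × 4.743 = 2.846.
z_β = 2.846 − 2.326 = 0.520.
Power = Φ(0.520) = 0.698.

power ≈ 0.70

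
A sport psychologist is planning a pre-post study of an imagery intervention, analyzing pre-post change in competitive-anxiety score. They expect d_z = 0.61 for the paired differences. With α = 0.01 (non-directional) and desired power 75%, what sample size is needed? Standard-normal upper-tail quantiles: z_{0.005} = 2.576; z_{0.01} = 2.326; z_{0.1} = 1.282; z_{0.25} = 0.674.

For a paired (one-sample on differences) test: n = ((z_{α/2} + z_β) / d)².
z_{α/2} + z_β = 2.576 + 0.674 = 3.250.
n = (3.250 / 0.61)² = 5.328² = 28.39.
Round up.

n = 29 pairs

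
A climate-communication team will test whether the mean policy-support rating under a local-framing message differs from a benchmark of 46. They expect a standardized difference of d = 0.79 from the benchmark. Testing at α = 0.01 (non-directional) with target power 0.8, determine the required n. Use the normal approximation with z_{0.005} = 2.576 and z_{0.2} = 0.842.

n = 19

For a one-sample test: n = ((z_{α/2} + z_β) / d)².
z_{α/2} + z_β = 2.576 + 0.842 = 3.418.
n = (3.418 / 0.79)² = 4.327² = 18.72.
Round up.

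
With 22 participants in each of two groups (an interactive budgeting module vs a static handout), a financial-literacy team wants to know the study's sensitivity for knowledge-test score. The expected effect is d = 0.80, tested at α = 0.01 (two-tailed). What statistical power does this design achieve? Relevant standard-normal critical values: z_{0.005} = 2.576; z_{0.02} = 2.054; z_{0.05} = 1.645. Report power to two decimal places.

power ≈ 0.53

For two equal groups, power = Φ(d·√(n/2) − z_{α/2}).
d·√(n/2) = 0.80 × √(22/2) = 0.80 × 3.317 = 2.653.
z_β = 2.653 − 2.576 = 0.077.
Power = Φ(0.077) = 0.531.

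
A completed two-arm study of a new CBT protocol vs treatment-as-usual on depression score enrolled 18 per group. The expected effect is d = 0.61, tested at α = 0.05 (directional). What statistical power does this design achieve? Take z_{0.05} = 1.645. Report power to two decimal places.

For two equal groups, power = Φ(d·√(n/2) − z_{α}).
d·√(n/2) = 0.61 × √(18/2) = 0.61 × 3.000 = 1.830.
z_β = 1.830 − 1.645 = 0.185.
Power = Φ(0.185) = 0.573.

power ≈ 0.57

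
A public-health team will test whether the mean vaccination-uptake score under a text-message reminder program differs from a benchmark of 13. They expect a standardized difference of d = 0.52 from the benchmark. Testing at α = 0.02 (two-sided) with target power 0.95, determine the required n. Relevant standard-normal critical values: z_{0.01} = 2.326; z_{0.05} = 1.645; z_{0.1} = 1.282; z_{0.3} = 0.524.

n = 59

For a one-sample test: n = ((z_{α/2} + z_β) / d)².
z_{α/2} + z_β = 2.326 + 1.645 = 3.971.
n = (3.971 / 0.52)² = 7.637² = 58.32.
Round up.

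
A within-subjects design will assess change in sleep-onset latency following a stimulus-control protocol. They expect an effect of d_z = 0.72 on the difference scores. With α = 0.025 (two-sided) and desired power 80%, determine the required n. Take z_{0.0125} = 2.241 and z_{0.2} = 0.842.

n = 19 pairs

For a paired (one-sample on differences) test: n = ((z_{α/2} + z_β) / d)².
z_{α/2} + z_β = 2.241 + 0.842 = 3.083.
n = (3.083 / 0.72)² = 4.282² = 18.34.
Round up.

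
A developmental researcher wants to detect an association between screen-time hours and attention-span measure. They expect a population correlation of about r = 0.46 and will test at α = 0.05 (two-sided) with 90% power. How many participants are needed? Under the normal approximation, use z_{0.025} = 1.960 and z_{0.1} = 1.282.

n = 46

Fisher's z: C = ½·ln((1+r)/(1−r)) = ½·ln(2.7037) = 0.4973.
n = ((z_{α/2} + z_β)/C)² + 3.
(1.960 + 1.282) / 0.4973 = 3.242 / 0.4973 = 6.519.
n = 6.519² + 3 = 42.50 + 3 = 45.5.
Round up.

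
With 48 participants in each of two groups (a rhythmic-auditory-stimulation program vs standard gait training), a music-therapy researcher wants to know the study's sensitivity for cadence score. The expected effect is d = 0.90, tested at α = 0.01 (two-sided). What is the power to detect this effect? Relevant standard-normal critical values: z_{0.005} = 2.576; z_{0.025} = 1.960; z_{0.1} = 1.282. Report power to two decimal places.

For two equal groups, power = Φ(d·√(n/2) − z_{α/2}).
d·√(n/2) = 0.90 × √(48/2) = 0.90 × 4.899 = 4.409.
z_β = 4.409 − 2.576 = 1.833.
Power = Φ(1.833) = 0.967.

power ≈ 0.97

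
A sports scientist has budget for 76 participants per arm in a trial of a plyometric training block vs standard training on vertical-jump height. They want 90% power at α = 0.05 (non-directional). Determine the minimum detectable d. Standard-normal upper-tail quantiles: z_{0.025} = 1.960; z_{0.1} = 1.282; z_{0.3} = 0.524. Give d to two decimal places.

For two independent groups of n = 76 each: d_min = (z_{α/2} + z_β)·√(2/n).
z-sum = 1.960 + 1.282 = 3.242.
d_min = 3.242 × √(2/76) = 3.242 × 0.1622 = 0.526.

d_min ≈ 0.53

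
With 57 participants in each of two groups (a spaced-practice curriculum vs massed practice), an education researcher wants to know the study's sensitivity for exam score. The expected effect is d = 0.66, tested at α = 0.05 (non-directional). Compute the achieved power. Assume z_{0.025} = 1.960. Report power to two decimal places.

For two equal groups, power = Φ(d·√(n/2) − z_{α/2}).
d·√(n/2) = 0.66 × √(57/2) = 0.66 × 5.339 = 3.523.
z_β = 3.523 − 1.960 = 1.563.
Power = Φ(1.563) = 0.941.

power ≈ 0.94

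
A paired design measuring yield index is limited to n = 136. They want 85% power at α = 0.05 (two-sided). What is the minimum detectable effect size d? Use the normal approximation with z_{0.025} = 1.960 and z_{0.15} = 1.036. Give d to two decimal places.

d_min ≈ 0.26

For a single sample (or paired design) of n = 136: d_min = (z_{α/2} + z_β)/√n.
z-sum = 1.960 + 1.036 = 2.996.
d_min = 2.996 / √136 = 2.996 / 11.662 = 0.257.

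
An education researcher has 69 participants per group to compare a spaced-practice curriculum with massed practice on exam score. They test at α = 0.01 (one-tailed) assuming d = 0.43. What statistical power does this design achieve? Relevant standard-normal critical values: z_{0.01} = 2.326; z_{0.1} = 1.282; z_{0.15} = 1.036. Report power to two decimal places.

power ≈ 0.58

For two equal groups, power = Φ(d·√(n/2) − z_{α}).
d·√(n/2) = 0.43 × √(69/2) = 0.43 × 5.874 = 2.526.
z_β = 2.526 − 2.326 = 0.200.
Power = Φ(0.200) = 0.579.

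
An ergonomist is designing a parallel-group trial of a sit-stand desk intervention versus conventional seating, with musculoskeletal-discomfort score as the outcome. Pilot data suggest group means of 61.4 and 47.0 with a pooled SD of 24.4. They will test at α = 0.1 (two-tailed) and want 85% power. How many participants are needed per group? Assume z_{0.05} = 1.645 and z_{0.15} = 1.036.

Cohen's d = |M₁ − M₂| / SD_pooled = |61.4 − 47.0| / 24.4 = 14.4 / 24.4 = 0.590.
For two independent groups with equal n: n = 2·((z_{α/2} + z_β) / d)².
z_{α/2} + z_β = 1.645 + 1.036 = 2.681.
n = 2 × (2.681 / 0.590)² = 2 × 4.544² = 2 × 20.65 = 41.3.
Round up to the next whole participant.

n = 42 per group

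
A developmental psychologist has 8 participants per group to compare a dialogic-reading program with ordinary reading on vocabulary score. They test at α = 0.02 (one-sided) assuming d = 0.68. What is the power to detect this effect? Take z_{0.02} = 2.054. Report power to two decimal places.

For two equal groups, power = Φ(d·√(n/2) − z_{α}).
d·√(n/2) = 0.68 × √(8/2) = 0.68 × 2.000 = 1.360.
z_β = 1.360 − 2.054 = -0.694.
Power = Φ(-0.694) = 0.244.

power ≈ 0.24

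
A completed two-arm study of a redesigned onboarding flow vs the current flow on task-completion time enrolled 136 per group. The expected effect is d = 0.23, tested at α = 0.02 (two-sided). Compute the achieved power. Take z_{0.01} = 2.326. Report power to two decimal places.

For two equal groups, power = Φ(d·√(n/2) − z_{α/2}).
d·√(n/2) = 0.23 × √(136/2) = 0.23 × 8.246 = 1.897.
z_β = 1.897 − 2.326 = -0.429.
Power = Φ(-0.429) = 0.334.

power ≈ 0.33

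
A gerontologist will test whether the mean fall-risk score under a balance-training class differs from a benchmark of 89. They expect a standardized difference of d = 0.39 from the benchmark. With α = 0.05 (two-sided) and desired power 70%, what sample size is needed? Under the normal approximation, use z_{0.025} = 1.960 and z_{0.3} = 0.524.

n = 41

For a one-sample test: n = ((z_{α/2} + z_β) / d)².
z_{α/2} + z_β = 1.960 + 0.524 = 2.484.
n = (2.484 / 0.39)² = 6.369² = 40.57.
Round up.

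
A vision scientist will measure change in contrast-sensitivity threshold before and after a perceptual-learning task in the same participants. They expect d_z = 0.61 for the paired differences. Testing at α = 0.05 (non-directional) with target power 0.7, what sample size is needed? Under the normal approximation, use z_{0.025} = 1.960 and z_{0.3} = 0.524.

n = 17 pairs

For a paired (one-sample on differences) test: n = ((z_{α/2} + z_β) / d)².
z_{α/2} + z_β = 1.960 + 0.524 = 2.484.
n = (2.484 / 0.61)² = 4.072² = 16.58.
Round up.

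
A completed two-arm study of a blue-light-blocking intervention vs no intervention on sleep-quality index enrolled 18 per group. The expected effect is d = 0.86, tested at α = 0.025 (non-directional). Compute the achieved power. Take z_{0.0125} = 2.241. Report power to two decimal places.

power ≈ 0.63

For two equal groups, power = Φ(d·√(n/2) − z_{α/2}).
d·√(n/2) = 0.86 × √(18/2) = 0.86 × 3.000 = 2.580.
z_β = 2.580 − 2.241 = 0.339.
Power = Φ(0.339) = 0.633.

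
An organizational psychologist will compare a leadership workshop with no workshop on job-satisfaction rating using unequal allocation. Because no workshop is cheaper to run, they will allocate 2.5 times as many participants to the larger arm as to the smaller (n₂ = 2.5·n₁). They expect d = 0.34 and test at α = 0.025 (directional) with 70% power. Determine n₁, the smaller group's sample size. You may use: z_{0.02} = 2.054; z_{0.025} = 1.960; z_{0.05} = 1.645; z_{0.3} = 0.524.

n₁ = 75

With allocation ratio k = n₂/n₁ = 2.5, Var(x̄₁−x̄₂) = σ²(1/n₁ + 1/(k·n₁)) = σ²·(k+1)/(k·n₁).
So n₁ = (1 + 1/k)·((z_{α} + z_β)/d)² = 1.400 × (2.484/0.34)².
n₁ = 1.400 × 53.38 = 74.7.
Round up: n₁ = 75, giving n₂ = ⌈2.5 × 75⌉ = ⌈187.5⌉ = 188.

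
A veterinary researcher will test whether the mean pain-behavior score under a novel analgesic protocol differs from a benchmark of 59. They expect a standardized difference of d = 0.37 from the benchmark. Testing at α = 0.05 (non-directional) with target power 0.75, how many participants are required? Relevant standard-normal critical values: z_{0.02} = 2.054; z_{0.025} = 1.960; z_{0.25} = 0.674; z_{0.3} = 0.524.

For a one-sample test: n = ((z_{α/2} + z_β) / d)².
z_{α/2} + z_β = 1.960 + 0.674 = 2.634.
n = (2.634 / 0.37)² = 7.119² = 50.68.
Round up.

n = 51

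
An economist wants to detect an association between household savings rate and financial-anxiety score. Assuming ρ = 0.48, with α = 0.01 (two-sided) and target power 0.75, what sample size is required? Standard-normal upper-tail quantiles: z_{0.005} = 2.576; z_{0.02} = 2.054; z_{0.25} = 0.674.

n = 42

Fisher's z: C = ½·ln((1+r)/(1−r)) = ½·ln(2.8462) = 0.5230.
n = ((z_{α/2} + z_β)/C)² + 3.
(2.576 + 0.674) / 0.5230 = 3.250 / 0.5230 = 6.214.
n = 6.214² + 3 = 38.62 + 3 = 41.6.
Round up.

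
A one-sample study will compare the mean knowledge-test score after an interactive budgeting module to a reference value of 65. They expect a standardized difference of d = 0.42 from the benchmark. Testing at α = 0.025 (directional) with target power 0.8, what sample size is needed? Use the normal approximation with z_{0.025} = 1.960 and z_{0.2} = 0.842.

For a one-sample test: n = ((z_{α} + z_β) / d)².
z_{α} + z_β = 1.960 + 0.842 = 2.802.
n = (2.802 / 0.42)² = 6.671² = 44.51.
Round up.

n = 45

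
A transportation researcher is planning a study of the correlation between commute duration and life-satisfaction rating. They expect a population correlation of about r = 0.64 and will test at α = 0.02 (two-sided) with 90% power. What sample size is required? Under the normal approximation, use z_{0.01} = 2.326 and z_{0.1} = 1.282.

Fisher's z: C = ½·ln((1+r)/(1−r)) = ½·ln(4.5556) = 0.7582.
n = ((z_{α/2} + z_β)/C)² + 3.
(2.326 + 1.282) / 0.7582 = 3.608 / 0.7582 = 4.759.
n = 4.759² + 3 = 22.64 + 3 = 25.6.
Round up.

n = 26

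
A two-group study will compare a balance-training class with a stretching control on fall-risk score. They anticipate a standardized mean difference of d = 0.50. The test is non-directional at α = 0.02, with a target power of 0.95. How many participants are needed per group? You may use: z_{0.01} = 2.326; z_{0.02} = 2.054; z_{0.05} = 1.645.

For two independent groups with equal n: n = 2·((z_{α/2} + z_β) / d)².
z_{α/2} + z_β = 2.326 + 1.645 = 3.971.
n = 2 × (3.971 / 0.50)² = 2 × 7.942² = 2 × 63.08 = 126.2.
Round up to the next whole participant.

n = 127 per group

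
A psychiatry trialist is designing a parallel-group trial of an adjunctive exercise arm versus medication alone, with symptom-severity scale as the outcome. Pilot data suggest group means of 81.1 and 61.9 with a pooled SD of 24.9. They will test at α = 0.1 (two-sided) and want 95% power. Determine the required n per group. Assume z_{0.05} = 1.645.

Cohen's d = |M₁ − M₂| / SD_pooled = |81.1 − 61.9| / 24.9 = 19.2 / 24.9 = 0.771.
For two independent groups with equal n: n = 2·((z_{α/2} + z_β) / d)².
z_{α/2} + z_β = 1.645 + 1.645 = 3.290.
n = 2 × (3.290 / 0.771)² = 2 × 4.267² = 2 × 18.21 = 36.4.
Round up to the next whole participant.

n = 37 per group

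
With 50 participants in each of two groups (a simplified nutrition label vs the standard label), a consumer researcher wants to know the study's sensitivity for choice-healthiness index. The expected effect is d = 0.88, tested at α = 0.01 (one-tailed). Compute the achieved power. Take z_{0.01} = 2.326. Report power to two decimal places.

For two equal groups, power = Φ(d·√(n/2) − z_{α}).
d·√(n/2) = 0.88 × √(50/2) = 0.88 × 5.000 = 4.400.
z_β = 4.400 − 2.326 = 2.074.
Power = Φ(2.074) = 0.981.

power ≈ 0.98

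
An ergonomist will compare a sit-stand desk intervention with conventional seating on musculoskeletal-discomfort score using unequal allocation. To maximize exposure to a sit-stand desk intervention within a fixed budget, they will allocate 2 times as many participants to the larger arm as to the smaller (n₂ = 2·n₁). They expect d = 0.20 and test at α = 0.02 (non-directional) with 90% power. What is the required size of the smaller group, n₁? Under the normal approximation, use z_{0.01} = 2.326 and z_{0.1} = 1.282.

n₁ = 489

With allocation ratio k = n₂/n₁ = 2, Var(x̄₁−x̄₂) = σ²(1/n₁ + 1/(k·n₁)) = σ²·(k+1)/(k·n₁).
So n₁ = (1 + 1/k)·((z_{α/2} + z_β)/d)² = 1.500 × (3.608/0.20)².
n₁ = 1.500 × 325.44 = 488.2.
Round up: n₁ = 489, giving n₂ = 2 × 489 = 978.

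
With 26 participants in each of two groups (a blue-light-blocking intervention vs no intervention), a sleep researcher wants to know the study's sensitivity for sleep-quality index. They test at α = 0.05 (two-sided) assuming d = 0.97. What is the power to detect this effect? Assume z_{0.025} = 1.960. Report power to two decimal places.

power ≈ 0.94

For two equal groups, power = Φ(d·√(n/2) − z_{α/2}).
d·√(n/2) = 0.97 × √(26/2) = 0.97 × 3.606 = 3.497.
z_β = 3.497 − 1.960 = 1.537.
Power = Φ(1.537) = 0.938.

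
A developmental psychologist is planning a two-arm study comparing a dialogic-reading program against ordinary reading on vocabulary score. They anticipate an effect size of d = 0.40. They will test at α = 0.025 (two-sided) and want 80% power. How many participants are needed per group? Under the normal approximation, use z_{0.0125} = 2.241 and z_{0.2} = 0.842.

n = 119 per group

For two independent groups with equal n: n = 2·((z_{α/2} + z_β) / d)².
z_{α/2} + z_β = 2.241 + 0.842 = 3.083.
n = 2 × (3.083 / 0.40)² = 2 × 7.708² = 2 × 59.41 = 118.8.
Round up to the next whole participant.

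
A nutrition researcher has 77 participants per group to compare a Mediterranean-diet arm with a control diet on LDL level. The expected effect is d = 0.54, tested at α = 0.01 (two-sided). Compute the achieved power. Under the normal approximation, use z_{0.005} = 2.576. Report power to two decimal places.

power ≈ 0.78

For two equal groups, power = Φ(d·√(n/2) − z_{α/2}).
d·√(n/2) = 0.54 × √(77/2) = 0.54 × 6.205 = 3.351.
z_β = 3.351 − 2.576 = 0.775.
Power = Φ(0.775) = 0.781.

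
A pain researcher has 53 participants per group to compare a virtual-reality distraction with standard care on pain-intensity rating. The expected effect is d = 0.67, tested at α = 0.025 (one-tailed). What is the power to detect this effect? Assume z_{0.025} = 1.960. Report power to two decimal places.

For two equal groups, power = Φ(d·√(n/2) − z_{α}).
d·√(n/2) = 0.67 × √(53/2) = 0.67 × 5.148 = 3.449.
z_β = 3.449 − 1.960 = 1.489.
Power = Φ(1.489) = 0.932.

power ≈ 0.93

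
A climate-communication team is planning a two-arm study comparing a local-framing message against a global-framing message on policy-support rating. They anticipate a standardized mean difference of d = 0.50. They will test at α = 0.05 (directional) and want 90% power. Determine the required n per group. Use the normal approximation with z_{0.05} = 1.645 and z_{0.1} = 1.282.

For two independent groups with equal n: n = 2·((z_{α} + z_β) / d)².
z_{α} + z_β = 1.645 + 1.282 = 2.927.
n = 2 × (2.927 / 0.50)² = 2 × 5.854² = 2 × 34.27 = 68.5.
Round up to the next whole participant.

n = 69 per group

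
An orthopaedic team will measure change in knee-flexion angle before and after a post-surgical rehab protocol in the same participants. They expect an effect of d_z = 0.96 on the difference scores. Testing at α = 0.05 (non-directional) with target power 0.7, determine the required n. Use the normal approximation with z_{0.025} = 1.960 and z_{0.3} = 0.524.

n = 7 pairs

For a paired (one-sample on differences) test: n = ((z_{α/2} + z_β) / d)².
z_{α/2} + z_β = 1.960 + 0.524 = 2.484.
n = (2.484 / 0.96)² = 2.587² = 6.70.
Round up.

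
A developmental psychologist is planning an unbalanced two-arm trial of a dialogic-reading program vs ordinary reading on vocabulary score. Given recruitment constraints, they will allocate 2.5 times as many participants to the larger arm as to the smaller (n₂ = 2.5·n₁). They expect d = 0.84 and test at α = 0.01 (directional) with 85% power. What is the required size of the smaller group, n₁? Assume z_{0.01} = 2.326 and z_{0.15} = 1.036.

With allocation ratio k = n₂/n₁ = 2.5, Var(x̄₁−x̄₂) = σ²(1/n₁ + 1/(k·n₁)) = σ²·(k+1)/(k·n₁).
So n₁ = (1 + 1/k)·((z_{α} + z_β)/d)² = 1.400 × (3.362/0.84)².
n₁ = 1.400 × 16.02 = 22.4.
Round up: n₁ = 23, giving n₂ = ⌈2.5 × 23⌉ = ⌈57.5⌉ = 58.

n₁ = 23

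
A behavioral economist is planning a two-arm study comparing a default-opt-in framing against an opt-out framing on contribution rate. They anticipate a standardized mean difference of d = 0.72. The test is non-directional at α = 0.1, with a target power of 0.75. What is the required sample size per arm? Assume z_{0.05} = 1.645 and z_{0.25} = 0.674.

For two independent groups with equal n: n = 2·((z_{α/2} + z_β) / d)².
z_{α/2} + z_β = 1.645 + 0.674 = 2.319.
n = 2 × (2.319 / 0.72)² = 2 × 3.221² = 2 × 10.37 = 20.7.
Round up to the next whole participant.

n = 21 per group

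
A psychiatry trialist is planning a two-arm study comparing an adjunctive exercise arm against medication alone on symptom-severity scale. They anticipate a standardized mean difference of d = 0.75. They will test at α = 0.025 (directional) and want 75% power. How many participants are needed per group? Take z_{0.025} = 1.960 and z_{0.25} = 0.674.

n = 25 per group

For two independent groups with equal n: n = 2·((z_{α} + z_β) / d)².
z_{α} + z_β = 1.960 + 0.674 = 2.634.
n = 2 × (2.634 / 0.75)² = 2 × 3.512² = 2 × 12.33 = 24.7.
Round up to the next whole participant.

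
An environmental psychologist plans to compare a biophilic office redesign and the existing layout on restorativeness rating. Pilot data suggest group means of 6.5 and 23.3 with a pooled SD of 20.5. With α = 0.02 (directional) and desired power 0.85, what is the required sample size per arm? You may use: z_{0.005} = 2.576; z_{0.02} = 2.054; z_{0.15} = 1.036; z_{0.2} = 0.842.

n = 29 per group

Cohen's d = |M₁ − M₂| / SD_pooled = |6.5 − 23.3| / 20.5 = 16.8 / 20.5 = 0.820.
For two independent groups with equal n: n = 2·((z_{α} + z_β) / d)².
z_{α} + z_β = 2.054 + 1.036 = 3.090.
n = 2 × (3.090 / 0.820)² = 2 × 3.768² = 2 × 14.20 = 28.4.
Round up to the next whole participant.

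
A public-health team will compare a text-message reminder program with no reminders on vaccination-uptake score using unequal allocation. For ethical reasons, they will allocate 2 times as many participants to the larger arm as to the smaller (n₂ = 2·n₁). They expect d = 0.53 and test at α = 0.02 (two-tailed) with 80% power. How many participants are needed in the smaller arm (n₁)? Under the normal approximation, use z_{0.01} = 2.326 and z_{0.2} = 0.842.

With allocation ratio k = n₂/n₁ = 2, Var(x̄₁−x̄₂) = σ²(1/n₁ + 1/(k·n₁)) = σ²·(k+1)/(k·n₁).
So n₁ = (1 + 1/k)·((z_{α/2} + z_β)/d)² = 1.500 × (3.168/0.53)².
n₁ = 1.500 × 35.73 = 53.6.
Round up: n₁ = 54, giving n₂ = 2 × 54 = 108.

n₁ = 54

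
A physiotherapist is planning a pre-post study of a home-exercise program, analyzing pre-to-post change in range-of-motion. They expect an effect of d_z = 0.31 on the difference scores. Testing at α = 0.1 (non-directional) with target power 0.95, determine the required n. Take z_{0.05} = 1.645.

n = 113 pairs

For a paired (one-sample on differences) test: n = ((z_{α/2} + z_β) / d)².
z_{α/2} + z_β = 1.645 + 1.645 = 3.290.
n = (3.290 / 0.31)² = 10.613² = 112.63.
Round up.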